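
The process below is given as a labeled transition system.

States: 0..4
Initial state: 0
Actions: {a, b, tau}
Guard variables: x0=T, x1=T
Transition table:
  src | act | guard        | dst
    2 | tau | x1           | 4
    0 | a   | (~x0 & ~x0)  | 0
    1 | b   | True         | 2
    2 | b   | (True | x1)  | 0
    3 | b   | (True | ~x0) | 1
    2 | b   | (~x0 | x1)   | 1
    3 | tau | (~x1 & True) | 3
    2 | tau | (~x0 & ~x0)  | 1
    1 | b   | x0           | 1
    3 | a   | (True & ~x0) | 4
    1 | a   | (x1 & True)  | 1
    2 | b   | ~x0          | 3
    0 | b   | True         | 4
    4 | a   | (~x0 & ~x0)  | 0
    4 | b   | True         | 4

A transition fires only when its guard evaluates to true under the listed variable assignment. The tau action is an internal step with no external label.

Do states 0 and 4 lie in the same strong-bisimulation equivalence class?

Answer: BISIMILAR

Trace:
Bisimulation quotient by refinement:
  round 0: {{0,1,2,3,4}}
  round 1: {{0,3,4},{1},{2}}
  round 2: {{0,4},{1},{2},{3}}
stable after 3 split(s): 4 block(s)
0∈{0,4}, 4∈{0,4}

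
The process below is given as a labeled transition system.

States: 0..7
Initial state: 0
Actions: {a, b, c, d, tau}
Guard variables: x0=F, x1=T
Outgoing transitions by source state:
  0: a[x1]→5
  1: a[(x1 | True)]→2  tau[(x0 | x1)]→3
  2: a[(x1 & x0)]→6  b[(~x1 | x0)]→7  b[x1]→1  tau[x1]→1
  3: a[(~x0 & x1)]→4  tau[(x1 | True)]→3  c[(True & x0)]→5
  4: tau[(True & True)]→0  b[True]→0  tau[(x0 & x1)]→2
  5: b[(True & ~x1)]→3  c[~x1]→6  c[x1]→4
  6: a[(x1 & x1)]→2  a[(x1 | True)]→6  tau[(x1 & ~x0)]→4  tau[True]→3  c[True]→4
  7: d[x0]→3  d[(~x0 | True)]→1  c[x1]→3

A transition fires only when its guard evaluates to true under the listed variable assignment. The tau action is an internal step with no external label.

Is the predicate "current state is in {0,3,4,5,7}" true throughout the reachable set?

Allowed set {0,3,4,5,7}
Reach set: {0,4,5}
  0: ok
  4: ok
  5: ok

Answer: INVARIANT HOLDS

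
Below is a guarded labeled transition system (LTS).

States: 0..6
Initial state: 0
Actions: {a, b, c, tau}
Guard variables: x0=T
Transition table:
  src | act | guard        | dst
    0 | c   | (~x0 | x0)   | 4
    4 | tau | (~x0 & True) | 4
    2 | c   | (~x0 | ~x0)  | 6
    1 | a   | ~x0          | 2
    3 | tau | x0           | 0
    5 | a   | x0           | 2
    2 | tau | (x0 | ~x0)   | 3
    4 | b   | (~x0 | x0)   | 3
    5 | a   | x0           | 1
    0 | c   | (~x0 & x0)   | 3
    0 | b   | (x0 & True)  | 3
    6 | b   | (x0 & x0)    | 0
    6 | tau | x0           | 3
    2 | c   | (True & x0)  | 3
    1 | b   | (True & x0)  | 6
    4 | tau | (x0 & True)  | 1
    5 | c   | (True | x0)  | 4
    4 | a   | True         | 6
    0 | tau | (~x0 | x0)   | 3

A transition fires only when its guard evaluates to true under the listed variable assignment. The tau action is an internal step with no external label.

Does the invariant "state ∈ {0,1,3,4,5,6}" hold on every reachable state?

Answer: INVARIANT HOLDS

Analysis:
Allowed set {0,1,3,4,5,6}
Reach set: {0,1,3,4,6}
  0: ok
  1: ok
  3: ok
  4: ok
  6: ok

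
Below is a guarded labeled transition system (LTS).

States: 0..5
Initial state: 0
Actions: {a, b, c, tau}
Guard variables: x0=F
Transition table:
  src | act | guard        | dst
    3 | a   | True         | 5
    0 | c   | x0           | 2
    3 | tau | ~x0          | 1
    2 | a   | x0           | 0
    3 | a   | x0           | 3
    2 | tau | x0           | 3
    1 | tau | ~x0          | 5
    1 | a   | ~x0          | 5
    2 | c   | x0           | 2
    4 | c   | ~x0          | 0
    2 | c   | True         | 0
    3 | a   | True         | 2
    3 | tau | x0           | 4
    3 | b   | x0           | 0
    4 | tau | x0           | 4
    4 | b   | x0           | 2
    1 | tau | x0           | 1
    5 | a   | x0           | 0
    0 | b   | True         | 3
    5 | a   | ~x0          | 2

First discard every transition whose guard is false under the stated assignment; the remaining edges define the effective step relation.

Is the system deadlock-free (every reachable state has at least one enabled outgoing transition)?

Answer: DEADLOCK-FREE

Analysis:
Reach set: {0,1,2,3,5}
  0: b→3  [deg 1]
  1: a→5  tau→5  [deg 2]
  2: c→0  [deg 1]
  3: a→2  a→5  tau→1  [deg 3]
  5: a→2  [deg 1]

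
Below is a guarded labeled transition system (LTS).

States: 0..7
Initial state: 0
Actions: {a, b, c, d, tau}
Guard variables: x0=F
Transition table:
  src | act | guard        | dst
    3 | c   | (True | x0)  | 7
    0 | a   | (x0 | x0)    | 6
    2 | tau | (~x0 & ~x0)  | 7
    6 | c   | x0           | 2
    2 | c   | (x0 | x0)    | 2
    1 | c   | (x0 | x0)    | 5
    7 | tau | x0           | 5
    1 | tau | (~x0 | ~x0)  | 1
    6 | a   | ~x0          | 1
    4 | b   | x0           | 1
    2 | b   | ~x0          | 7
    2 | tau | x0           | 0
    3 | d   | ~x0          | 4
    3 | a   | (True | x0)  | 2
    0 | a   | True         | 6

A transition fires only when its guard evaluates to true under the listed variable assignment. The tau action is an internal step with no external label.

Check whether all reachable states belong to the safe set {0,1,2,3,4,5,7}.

Allowed set {0,1,2,3,4,5,7}
Reachable = {0,1,6}
  0: safe
  1: safe
  6: VIOLATES
reach 6 via a — violates

Answer: INVARIANT VIOLATED at state 6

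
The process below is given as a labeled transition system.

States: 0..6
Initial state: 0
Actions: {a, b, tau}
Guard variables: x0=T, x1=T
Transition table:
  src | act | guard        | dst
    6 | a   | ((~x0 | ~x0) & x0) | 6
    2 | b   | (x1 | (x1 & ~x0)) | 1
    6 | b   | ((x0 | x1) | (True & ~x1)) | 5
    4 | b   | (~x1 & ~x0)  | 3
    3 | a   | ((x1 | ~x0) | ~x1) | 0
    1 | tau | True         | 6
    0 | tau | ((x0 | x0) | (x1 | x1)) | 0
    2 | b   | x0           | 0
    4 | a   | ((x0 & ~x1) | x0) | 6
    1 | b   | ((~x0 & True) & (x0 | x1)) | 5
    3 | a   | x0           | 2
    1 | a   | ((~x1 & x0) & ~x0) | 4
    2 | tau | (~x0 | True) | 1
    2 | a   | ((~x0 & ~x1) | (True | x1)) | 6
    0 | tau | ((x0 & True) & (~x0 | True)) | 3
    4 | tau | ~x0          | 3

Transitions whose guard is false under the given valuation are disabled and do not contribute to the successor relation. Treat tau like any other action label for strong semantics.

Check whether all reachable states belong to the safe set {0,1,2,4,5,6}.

Allowed set {0,1,2,4,5,6}
Reachable = {0,1,2,3,5,6}
  0: ✓
  1: ✓
  2: ✓
  3: outside
  5: ✓
  6: ✓
reach 3 via tau — violates

Answer: INVARIANT VIOLATED at state 3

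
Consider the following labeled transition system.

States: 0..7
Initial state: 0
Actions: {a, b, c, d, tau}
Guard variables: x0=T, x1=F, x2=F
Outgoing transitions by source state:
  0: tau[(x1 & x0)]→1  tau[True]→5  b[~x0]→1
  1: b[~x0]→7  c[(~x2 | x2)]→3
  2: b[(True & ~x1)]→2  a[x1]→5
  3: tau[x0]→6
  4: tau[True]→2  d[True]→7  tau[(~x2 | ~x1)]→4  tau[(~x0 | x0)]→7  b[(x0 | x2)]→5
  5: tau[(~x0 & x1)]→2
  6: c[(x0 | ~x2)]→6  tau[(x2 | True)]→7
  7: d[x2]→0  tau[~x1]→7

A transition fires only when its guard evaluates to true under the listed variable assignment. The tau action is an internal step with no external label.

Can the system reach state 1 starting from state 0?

12 transition(s) survive guard evaluation.
L0 = {0}
L1 = {5}  total {0,5}
Reach set: {0,5}

Answer: UNREACHABLE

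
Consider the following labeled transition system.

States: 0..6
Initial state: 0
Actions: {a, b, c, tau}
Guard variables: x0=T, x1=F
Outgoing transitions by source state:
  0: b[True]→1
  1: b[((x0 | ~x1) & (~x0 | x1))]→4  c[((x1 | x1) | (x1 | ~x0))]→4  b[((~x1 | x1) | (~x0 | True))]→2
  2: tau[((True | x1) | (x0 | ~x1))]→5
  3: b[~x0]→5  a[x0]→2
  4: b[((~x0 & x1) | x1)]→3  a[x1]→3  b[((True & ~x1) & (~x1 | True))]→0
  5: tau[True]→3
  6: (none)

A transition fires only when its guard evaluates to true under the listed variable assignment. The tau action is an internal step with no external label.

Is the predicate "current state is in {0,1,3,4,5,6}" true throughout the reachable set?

Answer: INVARIANT VIOLATED at state 2

Analysis:
Safe = {0,1,3,4,5,6}
Reach set: {0,1,2,3,5}
  0: safe
  1: safe
  2: VIOLATES
  3: safe
  5: safe
counterexample path to 2: b·b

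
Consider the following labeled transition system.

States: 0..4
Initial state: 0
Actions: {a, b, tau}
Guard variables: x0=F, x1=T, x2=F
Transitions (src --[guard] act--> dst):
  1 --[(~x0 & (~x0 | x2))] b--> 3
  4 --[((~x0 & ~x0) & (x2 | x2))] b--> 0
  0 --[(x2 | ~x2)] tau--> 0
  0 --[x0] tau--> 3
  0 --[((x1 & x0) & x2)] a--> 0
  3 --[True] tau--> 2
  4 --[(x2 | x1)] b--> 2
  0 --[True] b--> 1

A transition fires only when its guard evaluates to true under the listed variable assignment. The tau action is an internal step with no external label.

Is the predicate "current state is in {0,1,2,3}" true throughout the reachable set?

Answer: INVARIANT HOLDS

Analysis:
Allowed set {0,1,2,3}
Reachable = {0,1,2,3}
  0: ok
  1: ok
  2: ok
  3: ok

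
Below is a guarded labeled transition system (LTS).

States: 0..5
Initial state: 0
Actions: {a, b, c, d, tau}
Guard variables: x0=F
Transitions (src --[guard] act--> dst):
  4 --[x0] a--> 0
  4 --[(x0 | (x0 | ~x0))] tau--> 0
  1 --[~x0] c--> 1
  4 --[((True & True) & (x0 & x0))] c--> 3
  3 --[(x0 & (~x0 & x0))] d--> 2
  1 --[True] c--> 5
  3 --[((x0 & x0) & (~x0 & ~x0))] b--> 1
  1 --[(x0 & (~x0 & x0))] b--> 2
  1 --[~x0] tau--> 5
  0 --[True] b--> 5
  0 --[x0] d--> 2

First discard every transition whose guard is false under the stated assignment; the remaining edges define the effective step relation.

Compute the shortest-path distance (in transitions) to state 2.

BFS to 2:
  Layer 0: {0}
  Layer 1: {5}
2 never appears.

Answer: UNREACHABLE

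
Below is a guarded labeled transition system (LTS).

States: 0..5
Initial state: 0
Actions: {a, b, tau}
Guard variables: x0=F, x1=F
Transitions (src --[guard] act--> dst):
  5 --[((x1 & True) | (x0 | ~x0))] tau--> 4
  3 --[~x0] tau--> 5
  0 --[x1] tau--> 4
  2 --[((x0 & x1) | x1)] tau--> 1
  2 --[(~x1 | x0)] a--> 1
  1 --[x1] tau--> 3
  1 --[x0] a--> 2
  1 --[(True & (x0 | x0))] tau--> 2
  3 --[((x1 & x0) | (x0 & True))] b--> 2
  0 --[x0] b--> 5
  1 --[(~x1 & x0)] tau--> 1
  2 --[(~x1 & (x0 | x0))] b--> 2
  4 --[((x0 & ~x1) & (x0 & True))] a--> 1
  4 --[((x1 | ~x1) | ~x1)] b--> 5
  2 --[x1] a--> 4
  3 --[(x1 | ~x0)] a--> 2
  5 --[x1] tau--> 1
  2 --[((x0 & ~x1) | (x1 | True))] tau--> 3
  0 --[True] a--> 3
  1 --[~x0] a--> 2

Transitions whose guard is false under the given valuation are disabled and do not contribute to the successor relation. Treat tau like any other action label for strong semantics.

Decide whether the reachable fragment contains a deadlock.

Answer: DEADLOCK-FREE

Working:
Reachable = {0,1,2,3,4,5}
  0: a→3  [deg 1]
  1: a→2  [deg 1]
  2: a→1  tau→3  [deg 2]
  3: a→2  tau→5  [deg 2]
  4: b→5  [deg 1]
  5: tau→4  [deg 1]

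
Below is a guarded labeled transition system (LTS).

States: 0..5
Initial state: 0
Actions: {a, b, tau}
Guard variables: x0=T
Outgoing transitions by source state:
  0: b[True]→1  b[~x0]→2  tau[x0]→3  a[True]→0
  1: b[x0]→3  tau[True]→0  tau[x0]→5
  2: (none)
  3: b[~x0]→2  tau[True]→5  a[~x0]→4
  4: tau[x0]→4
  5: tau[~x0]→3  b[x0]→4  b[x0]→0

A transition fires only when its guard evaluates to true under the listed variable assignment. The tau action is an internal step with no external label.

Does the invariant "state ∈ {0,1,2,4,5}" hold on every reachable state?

Answer: INVARIANT VIOLATED at state 3

Working:
Inv-set: {0,1,2,4,5}
Reachable = {0,1,3,4,5}
  0: safe
  1: safe
  3: ✗ unsafe
  4: safe
  5: safe
counterexample path to 3: tau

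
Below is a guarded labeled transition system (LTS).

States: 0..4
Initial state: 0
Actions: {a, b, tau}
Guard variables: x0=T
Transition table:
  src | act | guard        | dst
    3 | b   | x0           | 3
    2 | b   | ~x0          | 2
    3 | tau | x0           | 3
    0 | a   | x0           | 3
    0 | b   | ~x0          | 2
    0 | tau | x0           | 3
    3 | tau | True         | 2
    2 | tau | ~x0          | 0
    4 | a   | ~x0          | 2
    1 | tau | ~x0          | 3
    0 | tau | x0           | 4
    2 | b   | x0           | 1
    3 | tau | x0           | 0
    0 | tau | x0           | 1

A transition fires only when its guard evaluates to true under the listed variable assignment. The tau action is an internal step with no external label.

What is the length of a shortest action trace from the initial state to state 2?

Answer: 2

Analysis:
BFS to 2:
  L0 = {0}
  L1 = {1,3,4}
  L2 = {2}
depth(2)=2, e.g. a·tau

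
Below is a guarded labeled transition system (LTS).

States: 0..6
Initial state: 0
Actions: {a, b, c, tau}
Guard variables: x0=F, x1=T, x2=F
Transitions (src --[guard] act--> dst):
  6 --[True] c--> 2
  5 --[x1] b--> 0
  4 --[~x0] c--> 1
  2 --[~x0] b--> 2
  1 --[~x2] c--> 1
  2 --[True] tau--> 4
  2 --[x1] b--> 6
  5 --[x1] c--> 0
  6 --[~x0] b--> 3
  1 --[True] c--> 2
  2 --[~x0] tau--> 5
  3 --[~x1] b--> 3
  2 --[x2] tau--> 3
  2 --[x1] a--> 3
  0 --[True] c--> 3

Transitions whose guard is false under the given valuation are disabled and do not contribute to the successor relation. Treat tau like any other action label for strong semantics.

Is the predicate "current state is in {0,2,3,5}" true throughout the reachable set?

Inv-set: {0,2,3,5}
Reachable = {0,3}
  0: safe
  3: safe

Answer: INVARIANT HOLDS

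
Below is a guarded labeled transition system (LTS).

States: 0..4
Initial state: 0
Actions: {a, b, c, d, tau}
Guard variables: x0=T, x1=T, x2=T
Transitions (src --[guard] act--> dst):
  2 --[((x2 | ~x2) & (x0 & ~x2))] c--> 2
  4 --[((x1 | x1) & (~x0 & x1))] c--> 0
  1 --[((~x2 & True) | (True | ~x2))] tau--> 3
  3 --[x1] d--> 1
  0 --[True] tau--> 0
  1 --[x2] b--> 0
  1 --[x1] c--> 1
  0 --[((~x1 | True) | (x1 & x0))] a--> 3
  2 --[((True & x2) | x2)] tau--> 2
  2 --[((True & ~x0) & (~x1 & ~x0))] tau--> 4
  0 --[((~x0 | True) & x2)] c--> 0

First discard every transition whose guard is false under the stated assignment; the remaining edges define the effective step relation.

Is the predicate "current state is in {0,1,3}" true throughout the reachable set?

Allowed set {0,1,3}
Reach set: {0,1,3}
  0: ✓
  1: ✓
  3: ✓

Answer: INVARIANT HOLDS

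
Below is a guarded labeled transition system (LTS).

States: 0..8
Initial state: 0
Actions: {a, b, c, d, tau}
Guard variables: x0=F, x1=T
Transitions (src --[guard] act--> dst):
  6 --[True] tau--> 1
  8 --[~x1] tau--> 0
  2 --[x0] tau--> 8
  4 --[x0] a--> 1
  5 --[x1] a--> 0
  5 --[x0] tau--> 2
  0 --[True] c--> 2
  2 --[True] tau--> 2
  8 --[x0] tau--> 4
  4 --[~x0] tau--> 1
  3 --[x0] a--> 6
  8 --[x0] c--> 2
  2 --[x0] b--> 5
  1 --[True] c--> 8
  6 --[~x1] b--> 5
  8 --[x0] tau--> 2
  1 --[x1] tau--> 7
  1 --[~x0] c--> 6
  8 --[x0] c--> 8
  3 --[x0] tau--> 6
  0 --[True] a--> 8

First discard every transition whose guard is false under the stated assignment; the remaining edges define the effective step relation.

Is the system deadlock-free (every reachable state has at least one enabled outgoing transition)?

Answer: DEADLOCK at state 8

Trace:
Reach set: {0,2,8}
  0: a→8  c→2  [deg 2]
  2: tau→2  [deg 1]
  8: ∅  [STUCK]
witness 8: a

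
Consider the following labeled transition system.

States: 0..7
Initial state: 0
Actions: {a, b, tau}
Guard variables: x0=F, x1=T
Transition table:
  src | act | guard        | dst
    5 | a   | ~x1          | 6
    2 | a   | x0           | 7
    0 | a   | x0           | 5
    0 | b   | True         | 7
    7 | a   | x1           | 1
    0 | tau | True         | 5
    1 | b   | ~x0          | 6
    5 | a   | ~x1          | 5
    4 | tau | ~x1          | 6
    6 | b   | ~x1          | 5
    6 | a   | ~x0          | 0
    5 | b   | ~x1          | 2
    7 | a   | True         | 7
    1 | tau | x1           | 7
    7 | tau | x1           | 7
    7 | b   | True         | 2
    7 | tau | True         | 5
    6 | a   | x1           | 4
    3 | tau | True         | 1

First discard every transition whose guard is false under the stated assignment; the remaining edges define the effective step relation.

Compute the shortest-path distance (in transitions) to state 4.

Answer: 4

Analysis:
Layered search for 4:
  L0 = {0}
  L1 = {5,7}
  L2 = {1,2}
  L3 = {6}
  L4 = {4}
depth(4)=4, e.g. b·a·b·a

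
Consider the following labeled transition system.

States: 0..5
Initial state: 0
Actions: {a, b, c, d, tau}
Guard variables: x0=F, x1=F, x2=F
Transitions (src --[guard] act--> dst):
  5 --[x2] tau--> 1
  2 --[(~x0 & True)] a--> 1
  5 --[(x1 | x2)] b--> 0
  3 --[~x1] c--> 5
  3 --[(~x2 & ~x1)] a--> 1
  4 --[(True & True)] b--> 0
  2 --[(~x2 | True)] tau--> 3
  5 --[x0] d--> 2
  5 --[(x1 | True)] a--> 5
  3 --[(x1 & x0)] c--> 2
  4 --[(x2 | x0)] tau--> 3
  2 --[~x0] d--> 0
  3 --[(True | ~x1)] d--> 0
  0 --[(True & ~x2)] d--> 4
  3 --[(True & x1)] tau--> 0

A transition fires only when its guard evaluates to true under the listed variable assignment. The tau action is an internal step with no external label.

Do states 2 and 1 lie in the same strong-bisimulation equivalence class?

Answer: NOT BISIMILAR

Trace:
Compute ~ classes (split until stable):
  P[0] = {{0,1,2,3,4,5}}
  P[1] = {{0},{1},{2},{3},{4},{5}}
6 equivalence class(es) (converged in 2)
2∈{2}, 1∈{1}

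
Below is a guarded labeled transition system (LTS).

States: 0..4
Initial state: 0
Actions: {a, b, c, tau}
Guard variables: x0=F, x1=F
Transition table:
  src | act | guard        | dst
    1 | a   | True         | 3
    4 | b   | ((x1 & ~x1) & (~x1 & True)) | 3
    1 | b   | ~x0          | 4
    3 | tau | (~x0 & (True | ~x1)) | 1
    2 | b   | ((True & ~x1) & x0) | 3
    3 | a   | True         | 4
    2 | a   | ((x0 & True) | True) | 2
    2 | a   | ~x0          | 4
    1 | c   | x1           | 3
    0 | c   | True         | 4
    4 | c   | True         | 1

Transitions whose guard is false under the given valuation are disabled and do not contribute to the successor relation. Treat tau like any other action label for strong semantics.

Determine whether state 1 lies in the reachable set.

Answer: REACHABLE

Analysis:
8 transition(s) survive guard evaluation.
depth 0: {0}
depth 1: {4}  total {0,4}
depth 2: {1}  total {0,1,4}
depth 3: {3}  total {0,1,3,4}
R = {0,1,3,4}
witness 1: c·c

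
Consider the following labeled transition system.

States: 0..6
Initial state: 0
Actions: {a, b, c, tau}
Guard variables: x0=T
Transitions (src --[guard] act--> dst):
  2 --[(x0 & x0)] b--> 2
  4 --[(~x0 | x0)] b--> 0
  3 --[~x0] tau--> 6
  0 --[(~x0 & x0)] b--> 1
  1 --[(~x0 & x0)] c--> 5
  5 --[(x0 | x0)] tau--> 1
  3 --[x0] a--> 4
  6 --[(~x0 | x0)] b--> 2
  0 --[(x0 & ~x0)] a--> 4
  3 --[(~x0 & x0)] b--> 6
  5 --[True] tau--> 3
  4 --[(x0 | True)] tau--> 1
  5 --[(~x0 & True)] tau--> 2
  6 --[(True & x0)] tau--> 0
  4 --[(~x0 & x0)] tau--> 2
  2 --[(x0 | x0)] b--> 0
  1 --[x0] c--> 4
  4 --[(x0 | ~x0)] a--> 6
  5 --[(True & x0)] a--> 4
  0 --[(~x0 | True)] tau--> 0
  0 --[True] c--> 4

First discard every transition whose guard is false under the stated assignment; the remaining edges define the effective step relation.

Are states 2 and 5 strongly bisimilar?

Bisimulation quotient by refinement:
  P[0] = {{0,1,2,3,4,5,6}}
  P[1] = {{0},{1},{2},{3},{4},{5},{6}}
Fixed point at round 2; 7 class(es).
[2]={2}  [5]={5}

Answer: NOT BISIMILAR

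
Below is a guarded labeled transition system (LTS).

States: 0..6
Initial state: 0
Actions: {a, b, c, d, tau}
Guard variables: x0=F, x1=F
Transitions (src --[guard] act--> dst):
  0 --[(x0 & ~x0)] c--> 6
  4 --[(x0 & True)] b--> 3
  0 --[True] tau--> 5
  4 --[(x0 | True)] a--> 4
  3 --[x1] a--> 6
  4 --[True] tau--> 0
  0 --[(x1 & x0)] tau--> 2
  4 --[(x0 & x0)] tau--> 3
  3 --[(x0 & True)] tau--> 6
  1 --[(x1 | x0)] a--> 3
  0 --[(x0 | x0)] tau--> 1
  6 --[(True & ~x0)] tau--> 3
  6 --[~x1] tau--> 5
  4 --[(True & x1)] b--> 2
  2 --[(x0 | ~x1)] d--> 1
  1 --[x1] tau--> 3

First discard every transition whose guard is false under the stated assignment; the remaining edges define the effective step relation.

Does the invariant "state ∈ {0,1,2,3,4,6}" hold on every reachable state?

Allowed set {0,1,2,3,4,6}
Reachable = {0,5}
  0: safe
  5: VIOLATES
witness against invariant: tau → 5

Answer: INVARIANT VIOLATED at state 5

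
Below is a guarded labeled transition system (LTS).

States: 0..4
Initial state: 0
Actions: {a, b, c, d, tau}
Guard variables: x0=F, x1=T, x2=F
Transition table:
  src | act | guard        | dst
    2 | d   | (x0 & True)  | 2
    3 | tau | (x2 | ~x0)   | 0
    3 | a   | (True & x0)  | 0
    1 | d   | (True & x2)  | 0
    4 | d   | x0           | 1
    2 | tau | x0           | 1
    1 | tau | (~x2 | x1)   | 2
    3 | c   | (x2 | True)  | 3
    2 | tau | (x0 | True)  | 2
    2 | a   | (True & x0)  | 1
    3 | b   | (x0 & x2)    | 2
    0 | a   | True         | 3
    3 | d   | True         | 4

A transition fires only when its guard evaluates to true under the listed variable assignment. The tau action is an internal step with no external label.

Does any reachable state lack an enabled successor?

R = {0,3,4}
  0: a→3  [1 exit(s)]
  3: c→3  d→4  tau→0  [3 exit(s)]
  4: ∅  [deadlock]
Path to 4: a·d

Answer: DEADLOCK at state 4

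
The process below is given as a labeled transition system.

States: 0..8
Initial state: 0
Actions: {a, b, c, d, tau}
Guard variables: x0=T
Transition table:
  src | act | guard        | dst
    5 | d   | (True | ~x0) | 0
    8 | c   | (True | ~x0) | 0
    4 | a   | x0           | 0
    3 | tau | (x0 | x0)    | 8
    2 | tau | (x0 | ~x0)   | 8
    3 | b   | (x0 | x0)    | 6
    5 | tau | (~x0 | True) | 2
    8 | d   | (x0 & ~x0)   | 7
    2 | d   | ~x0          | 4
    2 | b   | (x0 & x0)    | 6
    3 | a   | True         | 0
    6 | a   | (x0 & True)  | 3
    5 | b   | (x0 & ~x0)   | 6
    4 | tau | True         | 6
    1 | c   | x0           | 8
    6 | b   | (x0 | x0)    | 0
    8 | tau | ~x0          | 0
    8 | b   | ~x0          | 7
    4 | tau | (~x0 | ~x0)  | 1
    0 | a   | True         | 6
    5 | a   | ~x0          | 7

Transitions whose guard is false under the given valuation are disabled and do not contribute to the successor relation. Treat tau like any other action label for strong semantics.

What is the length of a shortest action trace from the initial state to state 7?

BFS to 7:
  depth 0: {0}
  depth 1: {6}
  depth 2: {3}
  depth 3: {8}
7 never appears.

Answer: UNREACHABLE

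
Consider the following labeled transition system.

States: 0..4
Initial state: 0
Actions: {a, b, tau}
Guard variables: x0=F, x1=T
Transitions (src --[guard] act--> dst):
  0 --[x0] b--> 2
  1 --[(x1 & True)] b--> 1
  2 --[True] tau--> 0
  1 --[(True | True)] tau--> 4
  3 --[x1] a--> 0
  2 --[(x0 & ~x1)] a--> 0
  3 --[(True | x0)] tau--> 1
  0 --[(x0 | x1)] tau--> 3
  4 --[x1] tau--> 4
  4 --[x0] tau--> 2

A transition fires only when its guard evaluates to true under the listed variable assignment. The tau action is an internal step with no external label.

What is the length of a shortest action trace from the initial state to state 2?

Layered search for 2:
  depth 0: {0}
  depth 1: {3}
  depth 2: {1}
  depth 3: {4}
2 never appears.

Answer: UNREACHABLE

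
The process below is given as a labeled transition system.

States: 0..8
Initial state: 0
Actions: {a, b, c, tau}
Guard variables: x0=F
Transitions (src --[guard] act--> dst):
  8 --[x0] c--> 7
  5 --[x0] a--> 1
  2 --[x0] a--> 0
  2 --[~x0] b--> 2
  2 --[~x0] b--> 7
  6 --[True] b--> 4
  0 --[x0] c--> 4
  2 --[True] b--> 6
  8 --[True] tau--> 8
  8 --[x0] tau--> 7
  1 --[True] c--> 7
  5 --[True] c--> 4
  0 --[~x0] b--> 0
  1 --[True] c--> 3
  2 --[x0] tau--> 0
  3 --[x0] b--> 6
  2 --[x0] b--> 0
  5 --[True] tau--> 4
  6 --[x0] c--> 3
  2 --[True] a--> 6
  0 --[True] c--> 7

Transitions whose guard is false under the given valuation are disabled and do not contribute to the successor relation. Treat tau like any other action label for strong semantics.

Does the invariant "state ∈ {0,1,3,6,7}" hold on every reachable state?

Answer: INVARIANT HOLDS

Working:
Safe = {0,1,3,6,7}
R = {0,7}
  0: safe
  7: safe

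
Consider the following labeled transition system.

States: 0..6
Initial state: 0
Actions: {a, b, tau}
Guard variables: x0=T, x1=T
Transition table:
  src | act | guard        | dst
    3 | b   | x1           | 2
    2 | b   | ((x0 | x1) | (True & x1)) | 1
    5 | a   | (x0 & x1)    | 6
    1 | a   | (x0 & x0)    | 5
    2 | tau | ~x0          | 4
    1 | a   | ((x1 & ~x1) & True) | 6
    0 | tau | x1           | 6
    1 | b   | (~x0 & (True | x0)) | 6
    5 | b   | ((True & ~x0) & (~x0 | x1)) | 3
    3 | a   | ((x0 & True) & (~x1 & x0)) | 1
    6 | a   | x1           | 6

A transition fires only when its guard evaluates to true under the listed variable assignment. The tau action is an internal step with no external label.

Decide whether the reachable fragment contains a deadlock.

Answer: DEADLOCK-FREE

Analysis:
Reach set: {0,6}
  0: tau→6  [deg 1]
  6: a→6  [deg 1]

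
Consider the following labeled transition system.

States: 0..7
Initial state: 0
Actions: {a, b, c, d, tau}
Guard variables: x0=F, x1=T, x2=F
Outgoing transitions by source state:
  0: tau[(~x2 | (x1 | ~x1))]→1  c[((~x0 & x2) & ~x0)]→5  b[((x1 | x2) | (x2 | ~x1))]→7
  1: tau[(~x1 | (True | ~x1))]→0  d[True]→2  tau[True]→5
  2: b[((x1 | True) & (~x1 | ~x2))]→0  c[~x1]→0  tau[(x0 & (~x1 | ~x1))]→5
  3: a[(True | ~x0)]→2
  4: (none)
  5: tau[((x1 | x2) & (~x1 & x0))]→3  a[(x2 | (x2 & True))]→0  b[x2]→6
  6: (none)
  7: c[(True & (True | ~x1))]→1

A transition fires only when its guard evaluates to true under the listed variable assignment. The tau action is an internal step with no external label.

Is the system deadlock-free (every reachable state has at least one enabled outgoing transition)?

Answer: DEADLOCK at state 5

Trace:
Reach set: {0,1,2,5,7}
  0: b→7  tau→1  [2 out]
  1: d→2  tau→0  tau→5  [3 out]
  2: b→0  [1 out]
  5: ∅  [deadlock]
  7: c→1  [1 out]
witness 5: tau·tau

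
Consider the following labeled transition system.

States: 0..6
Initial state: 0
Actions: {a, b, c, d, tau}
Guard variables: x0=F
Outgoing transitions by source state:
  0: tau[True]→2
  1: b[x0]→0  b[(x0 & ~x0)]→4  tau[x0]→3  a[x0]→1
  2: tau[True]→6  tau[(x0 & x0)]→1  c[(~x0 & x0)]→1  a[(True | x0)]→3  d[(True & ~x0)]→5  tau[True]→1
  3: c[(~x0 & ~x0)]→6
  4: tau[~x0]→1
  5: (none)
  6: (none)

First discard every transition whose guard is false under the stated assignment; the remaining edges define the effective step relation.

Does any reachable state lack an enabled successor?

Reach set: {0,1,2,3,5,6}
  0: tau→2  [deg 1]
  1: ∅  [no exit]
  2: a→3  d→5  tau→1  tau→6  [deg 4]
  3: c→6  [deg 1]
  5: ∅  [no exit]
  6: ∅  [no exit]
Path to 1: tau·tau

Answer: DEADLOCK at state 1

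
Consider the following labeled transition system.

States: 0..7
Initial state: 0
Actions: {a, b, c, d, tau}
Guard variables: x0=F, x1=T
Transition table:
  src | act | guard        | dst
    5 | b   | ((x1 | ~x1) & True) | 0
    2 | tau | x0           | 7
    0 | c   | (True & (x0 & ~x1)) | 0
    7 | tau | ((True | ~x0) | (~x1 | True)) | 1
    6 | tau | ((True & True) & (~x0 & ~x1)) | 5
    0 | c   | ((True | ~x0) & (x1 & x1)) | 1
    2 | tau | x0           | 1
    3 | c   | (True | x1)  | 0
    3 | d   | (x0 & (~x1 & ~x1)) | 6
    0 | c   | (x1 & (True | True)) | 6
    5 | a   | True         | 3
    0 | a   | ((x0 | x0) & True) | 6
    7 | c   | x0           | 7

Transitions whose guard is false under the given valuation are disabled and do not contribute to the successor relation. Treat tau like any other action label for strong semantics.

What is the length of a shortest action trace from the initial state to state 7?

Answer: UNREACHABLE

Working:
Breadth-first toward 7:
  Layer 0: {0}
  Layer 1: {1,6}
7 never appears.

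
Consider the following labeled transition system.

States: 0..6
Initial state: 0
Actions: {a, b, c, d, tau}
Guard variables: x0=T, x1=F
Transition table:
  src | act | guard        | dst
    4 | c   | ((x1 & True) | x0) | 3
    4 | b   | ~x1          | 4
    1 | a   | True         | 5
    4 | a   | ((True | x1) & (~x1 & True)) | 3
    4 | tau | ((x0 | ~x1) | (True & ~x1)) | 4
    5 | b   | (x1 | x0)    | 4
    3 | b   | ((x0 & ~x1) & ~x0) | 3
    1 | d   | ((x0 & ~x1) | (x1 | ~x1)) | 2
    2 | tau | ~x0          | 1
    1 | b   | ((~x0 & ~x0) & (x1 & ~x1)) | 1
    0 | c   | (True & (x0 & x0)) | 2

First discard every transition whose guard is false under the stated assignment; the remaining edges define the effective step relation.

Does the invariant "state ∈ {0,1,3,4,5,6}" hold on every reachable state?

Inv-set: {0,1,3,4,5,6}
R = {0,2}
  0: safe
  2: outside
witness against invariant: c → 2

Answer: INVARIANT VIOLATED at state 2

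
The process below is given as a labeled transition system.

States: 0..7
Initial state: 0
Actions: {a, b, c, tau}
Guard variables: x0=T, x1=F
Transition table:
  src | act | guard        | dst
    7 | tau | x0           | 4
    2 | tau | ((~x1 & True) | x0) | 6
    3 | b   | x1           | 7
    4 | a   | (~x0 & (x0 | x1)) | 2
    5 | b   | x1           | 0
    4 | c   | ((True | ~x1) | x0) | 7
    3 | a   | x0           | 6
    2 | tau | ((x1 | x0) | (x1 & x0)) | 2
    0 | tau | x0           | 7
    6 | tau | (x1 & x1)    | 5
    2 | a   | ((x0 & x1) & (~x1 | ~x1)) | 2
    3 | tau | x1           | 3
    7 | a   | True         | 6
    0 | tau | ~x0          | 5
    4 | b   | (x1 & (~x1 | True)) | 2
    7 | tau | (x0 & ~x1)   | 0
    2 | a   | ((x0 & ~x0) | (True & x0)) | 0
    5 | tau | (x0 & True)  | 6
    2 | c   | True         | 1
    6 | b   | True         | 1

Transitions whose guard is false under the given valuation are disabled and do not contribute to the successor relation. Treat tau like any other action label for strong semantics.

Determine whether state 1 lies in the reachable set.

Answer: REACHABLE

Working:
12 transition(s) survive guard evaluation.
depth 0: {0}
depth 1: {7}  cumulative {0,7}
depth 2: {4,6}  cumulative {0,4,6,7}
depth 3: {1}  cumulative {0,1,4,6,7}
Reach set: {0,1,4,6,7}
Path to 1: tau·a·b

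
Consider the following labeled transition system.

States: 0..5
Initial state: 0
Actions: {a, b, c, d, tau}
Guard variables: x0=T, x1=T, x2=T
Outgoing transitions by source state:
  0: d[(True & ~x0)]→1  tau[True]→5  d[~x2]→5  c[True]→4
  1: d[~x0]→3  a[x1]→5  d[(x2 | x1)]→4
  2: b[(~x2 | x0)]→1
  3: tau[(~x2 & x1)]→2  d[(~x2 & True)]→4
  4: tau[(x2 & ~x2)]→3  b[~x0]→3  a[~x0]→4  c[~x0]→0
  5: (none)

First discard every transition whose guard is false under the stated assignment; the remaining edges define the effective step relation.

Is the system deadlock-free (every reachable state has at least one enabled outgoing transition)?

Answer: DEADLOCK at state 4

Working:
Reachable = {0,4,5}
  0: c→4  tau→5  [deg 2]
  4: ∅  [STUCK]
  5: ∅  [STUCK]
witness 4: c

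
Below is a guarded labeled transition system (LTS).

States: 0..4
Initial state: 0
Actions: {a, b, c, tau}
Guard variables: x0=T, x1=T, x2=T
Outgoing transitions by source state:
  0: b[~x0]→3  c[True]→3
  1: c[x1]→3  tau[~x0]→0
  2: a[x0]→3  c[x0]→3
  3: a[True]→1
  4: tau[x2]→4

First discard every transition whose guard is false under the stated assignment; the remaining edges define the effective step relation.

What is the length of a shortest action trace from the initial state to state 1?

Answer: 2

Working:
Layered search for 1:
  Layer 0: {0}
  Layer 1: {3}
  Layer 2: {1}
first hit 1 at d=2 via c·a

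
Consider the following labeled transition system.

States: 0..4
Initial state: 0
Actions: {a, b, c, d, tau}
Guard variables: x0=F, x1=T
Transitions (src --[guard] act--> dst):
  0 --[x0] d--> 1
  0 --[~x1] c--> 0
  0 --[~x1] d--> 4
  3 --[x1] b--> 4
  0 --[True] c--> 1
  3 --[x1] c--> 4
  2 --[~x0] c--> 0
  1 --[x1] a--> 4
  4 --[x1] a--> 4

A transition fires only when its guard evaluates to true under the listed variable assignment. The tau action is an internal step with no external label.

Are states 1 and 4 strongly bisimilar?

Compute ~ classes (split until stable):
  π0 = {{0,1,2,3,4}}
  π1 = {{0,2},{1,4},{3}}
  π2 = {{0},{1,4},{2},{3}}
stable after 3 split(s): 4 block(s)
1∈{1,4}, 4∈{1,4}

Answer: BISIMILAR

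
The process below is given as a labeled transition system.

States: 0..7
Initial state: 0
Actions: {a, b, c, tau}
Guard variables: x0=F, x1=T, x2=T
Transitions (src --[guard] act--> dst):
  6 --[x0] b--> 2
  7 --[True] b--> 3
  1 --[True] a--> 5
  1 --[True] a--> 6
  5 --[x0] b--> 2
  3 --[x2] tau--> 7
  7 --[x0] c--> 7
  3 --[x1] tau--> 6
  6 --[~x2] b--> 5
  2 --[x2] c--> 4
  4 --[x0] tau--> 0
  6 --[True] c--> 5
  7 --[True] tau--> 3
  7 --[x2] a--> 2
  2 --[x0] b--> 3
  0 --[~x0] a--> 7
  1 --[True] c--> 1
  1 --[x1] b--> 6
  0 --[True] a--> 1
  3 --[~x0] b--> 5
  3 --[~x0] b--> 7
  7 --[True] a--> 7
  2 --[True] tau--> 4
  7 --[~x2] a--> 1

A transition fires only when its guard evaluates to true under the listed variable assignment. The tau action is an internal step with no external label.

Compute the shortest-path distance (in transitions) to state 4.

Answer: 3

Analysis:
BFS to 4:
  depth 0: {0}
  depth 1: {1,7}
  depth 2: {2,3,5,6}
  depth 3: {4}
depth(4)=3, e.g. a·a·c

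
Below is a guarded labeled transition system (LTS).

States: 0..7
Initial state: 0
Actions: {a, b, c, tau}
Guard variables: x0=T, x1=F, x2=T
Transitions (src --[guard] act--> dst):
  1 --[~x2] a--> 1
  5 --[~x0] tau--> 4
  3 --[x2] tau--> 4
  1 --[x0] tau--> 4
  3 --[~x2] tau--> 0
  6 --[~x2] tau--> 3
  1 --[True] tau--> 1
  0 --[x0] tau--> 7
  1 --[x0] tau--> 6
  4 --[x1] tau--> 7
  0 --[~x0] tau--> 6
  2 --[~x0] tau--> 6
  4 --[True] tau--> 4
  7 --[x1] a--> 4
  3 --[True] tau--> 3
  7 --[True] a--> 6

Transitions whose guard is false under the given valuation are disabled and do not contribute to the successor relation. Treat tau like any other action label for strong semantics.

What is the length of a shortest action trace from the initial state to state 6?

Answer: 2

Working:
BFS to 6:
  depth 0: {0}
  depth 1: {7}
  depth 2: {6}
6 enters at depth 2; path tau·a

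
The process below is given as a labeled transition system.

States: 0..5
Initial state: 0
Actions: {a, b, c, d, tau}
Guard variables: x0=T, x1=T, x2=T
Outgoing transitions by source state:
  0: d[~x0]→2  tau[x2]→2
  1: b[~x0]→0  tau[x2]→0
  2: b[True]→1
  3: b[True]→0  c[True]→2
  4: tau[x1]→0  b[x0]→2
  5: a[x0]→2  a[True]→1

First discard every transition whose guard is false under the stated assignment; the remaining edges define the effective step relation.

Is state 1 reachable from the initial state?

Answer: REACHABLE

Trace:
After dropping false guards: 9 live edges.
depth 0: {0}
depth 1: {2}  now seen {0,2}
depth 2: {1}  now seen {0,1,2}
Reach set: {0,1,2}
Path to 1: tau·b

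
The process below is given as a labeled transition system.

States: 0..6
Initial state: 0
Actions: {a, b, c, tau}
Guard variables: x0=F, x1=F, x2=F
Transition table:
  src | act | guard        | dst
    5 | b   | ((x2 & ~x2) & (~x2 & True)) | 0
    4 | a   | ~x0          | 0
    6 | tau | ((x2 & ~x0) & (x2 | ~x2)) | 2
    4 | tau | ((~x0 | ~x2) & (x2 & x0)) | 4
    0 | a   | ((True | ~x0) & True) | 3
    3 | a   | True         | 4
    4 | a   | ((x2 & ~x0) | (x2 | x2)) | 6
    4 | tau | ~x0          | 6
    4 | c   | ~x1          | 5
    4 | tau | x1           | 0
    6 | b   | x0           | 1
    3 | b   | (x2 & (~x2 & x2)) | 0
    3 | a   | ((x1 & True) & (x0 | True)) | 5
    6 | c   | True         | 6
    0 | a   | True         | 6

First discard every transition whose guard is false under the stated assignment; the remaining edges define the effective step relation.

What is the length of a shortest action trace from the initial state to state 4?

Answer: 2

Working:
Layered search for 4:
  depth 0: {0}
  depth 1: {3,6}
  depth 2: {4}
depth(4)=2, e.g. a·a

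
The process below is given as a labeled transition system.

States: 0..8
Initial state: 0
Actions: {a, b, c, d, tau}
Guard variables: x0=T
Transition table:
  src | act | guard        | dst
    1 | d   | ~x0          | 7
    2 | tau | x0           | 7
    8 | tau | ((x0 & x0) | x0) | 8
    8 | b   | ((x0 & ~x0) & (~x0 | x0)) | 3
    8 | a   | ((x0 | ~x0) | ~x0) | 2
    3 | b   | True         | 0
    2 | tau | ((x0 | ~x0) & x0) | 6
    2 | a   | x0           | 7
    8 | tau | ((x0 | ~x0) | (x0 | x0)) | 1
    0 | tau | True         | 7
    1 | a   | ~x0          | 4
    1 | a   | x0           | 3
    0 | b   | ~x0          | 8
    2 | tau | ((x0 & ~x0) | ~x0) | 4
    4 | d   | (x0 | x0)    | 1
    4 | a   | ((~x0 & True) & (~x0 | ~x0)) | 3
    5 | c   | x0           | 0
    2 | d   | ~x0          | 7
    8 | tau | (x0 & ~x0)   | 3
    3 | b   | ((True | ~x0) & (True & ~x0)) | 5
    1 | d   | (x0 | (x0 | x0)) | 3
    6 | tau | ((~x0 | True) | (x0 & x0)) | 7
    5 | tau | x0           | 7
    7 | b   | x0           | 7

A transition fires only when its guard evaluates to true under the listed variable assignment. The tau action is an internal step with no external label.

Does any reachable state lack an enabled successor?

Reachable = {0,7}
  0: tau→7  [deg 1]
  7: b→7  [deg 1]

Answer: DEADLOCK-FREE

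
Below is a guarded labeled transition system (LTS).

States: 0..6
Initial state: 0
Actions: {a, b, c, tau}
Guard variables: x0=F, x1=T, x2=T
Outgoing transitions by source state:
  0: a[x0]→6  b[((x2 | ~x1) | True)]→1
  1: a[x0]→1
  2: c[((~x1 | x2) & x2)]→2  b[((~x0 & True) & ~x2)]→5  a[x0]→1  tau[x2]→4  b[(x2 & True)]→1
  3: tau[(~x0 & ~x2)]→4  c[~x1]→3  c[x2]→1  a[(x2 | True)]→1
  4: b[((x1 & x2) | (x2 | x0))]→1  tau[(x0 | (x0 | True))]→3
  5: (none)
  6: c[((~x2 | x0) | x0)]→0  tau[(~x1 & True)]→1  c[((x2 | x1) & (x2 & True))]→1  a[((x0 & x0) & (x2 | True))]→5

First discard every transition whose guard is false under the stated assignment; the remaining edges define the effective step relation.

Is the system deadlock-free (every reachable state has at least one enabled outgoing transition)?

Answer: DEADLOCK at state 1

Analysis:
Reach set: {0,1}
  0: b→1  [1 out]
  1: ∅  [STUCK]
Path to 1: b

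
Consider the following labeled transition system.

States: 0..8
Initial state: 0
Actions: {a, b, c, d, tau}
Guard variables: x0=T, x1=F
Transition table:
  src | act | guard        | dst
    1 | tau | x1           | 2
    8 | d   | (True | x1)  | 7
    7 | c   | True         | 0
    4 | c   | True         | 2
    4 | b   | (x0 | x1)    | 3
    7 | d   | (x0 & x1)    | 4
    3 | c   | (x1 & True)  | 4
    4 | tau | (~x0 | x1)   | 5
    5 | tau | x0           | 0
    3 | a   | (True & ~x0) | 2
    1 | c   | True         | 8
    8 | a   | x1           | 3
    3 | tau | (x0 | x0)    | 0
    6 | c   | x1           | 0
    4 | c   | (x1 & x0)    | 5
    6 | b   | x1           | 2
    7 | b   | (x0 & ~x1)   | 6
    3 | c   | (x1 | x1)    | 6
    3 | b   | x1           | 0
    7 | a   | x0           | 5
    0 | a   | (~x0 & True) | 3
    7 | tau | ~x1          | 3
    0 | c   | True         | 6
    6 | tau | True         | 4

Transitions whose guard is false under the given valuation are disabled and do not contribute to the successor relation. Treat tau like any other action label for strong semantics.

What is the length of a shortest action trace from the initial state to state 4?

BFS to 4:
  Layer 0: {0}
  Layer 1: {6}
  Layer 2: {4}
4 enters at depth 2; path c·tau

Answer: 2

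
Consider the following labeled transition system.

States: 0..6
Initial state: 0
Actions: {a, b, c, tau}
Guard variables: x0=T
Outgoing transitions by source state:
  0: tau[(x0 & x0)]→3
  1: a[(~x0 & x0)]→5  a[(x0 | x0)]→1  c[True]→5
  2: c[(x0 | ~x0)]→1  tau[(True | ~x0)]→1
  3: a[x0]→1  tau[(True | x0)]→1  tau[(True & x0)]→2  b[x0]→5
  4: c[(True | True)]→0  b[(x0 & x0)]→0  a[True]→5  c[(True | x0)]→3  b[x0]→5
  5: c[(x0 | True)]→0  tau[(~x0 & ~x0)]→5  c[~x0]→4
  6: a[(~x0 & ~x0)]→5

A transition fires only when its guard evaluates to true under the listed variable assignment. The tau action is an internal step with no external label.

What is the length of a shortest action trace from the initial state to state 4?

BFS to 4:
  depth 0: {0}
  depth 1: {3}
  depth 2: {1,2,5}
4 never appears.

Answer: UNREACHABLE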